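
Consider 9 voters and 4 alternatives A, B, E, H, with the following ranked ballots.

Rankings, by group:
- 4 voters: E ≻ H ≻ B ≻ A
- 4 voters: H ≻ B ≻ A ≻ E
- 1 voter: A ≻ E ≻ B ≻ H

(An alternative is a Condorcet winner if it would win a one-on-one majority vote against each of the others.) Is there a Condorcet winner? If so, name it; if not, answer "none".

none

Check each pair by majority over 9 ballots:
A vs B: A is ranked higher on 1 ballot, B on 8. B wins 8–1.
A vs E: 4+1 = 5 for A, 4 for E — A by 5–4.
A vs H: 1 to 8, H.
B vs E: 4 for B, 5 for E — E by 5–4.
B vs H: B preferred on 1 ballot; H wins 8–1.
E vs H: 5 to 4, E.
Every alternative loses at least once (A loses to B; B loses to E; E loses to A; H loses to E). The majority relation contains the cycle A → E → B → A, so there is no Condorcet winner.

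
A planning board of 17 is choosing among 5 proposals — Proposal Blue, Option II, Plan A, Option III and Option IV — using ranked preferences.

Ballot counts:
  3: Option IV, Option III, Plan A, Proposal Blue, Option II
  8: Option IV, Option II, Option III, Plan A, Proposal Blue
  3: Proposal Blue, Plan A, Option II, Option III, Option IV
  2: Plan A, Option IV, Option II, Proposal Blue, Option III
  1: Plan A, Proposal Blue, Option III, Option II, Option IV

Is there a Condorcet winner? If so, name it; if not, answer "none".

Option IV

Pairwise majorities:
Proposal Blue vs Option II: 7 to 10, Option II.
Proposal Blue–Plan A: Plan A 14–3.
Proposal Blue–Option III: Option III 11–6.
Proposal Blue vs Option IV: 3+1 = 4 for Proposal Blue, 13 for Option IV — Option IV by 13–4.
Option II vs Plan A: 8 for Option II, 9 for Plan A — Plan A by 9–8.
Option II vs Option III: 13 to 4, Option II.
Option II vs Option IV: 4 to 13, Option IV.
Plan A vs Option III: Plan A is ranked higher on 3+2+1 = 6 ballots, Option III on 11. Option III wins 11–6.
Plan A vs Option IV: Plan A preferred on 3+2+1 = 6 ballots; Option IV wins 11–6.
Option III vs Option IV: Option III is ranked higher on 3+1 = 4 ballots, Option IV on 13. Option IV wins 13–4.
Only Option IV has no losses; Option IV is the Condorcet winner.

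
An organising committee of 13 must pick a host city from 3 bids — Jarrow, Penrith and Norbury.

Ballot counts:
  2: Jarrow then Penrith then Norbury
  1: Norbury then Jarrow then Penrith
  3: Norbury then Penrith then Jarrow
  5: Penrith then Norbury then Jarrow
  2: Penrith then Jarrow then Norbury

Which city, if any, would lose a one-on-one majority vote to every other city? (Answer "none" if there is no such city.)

Jarrow

Head-to-head results (13 organisers):
Jarrow–Penrith: Penrith 10–3.
Jarrow vs Norbury: 2+2 = 4 for Jarrow, 9 for Norbury — Norbury by 9–4.
Penrith–Norbury: Penrith 9–4.
Only Jarrow has no wins; Jarrow is the Condorcet loser.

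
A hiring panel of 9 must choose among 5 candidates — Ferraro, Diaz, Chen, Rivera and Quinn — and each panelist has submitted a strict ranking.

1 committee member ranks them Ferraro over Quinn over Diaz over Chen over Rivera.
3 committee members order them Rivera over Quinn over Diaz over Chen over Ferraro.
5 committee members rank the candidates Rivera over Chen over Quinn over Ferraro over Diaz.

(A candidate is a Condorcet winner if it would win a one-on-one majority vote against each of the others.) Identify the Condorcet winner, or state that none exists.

Pairwise majorities:
Ferraro vs Diaz: Ferraro preferred on 1+5 = 6 ballots; Ferraro wins 6–3.
Ferraro vs Chen: Ferraro is ranked higher on 1 ballot, Chen on 8. Chen wins 8–1.
Ferraro vs Rivera: 1 for Ferraro, 8 for Rivera — Rivera by 8–1.
Ferraro vs Quinn: Ferraro preferred on 1 ballot; Quinn wins 8–1.
Diaz vs Chen: 1+3 = 4 for Diaz, 5 for Chen — Chen by 5–4.
Diaz vs Rivera: Diaz preferred on 1 ballot; Rivera wins 8–1.
Diaz vs Quinn: Diaz is ranked higher on 0 ballots, Quinn on 9. Quinn wins 9–0.
Chen vs Rivera: 1 for Chen, 8 for Rivera — Rivera by 8–1.
Chen vs Quinn: Chen preferred on 5 ballots; Chen wins 5–4.
Rivera vs Quinn: 8 to 1, Rivera.
Rivera defeats every rival head-to-head and is the Condorcet winner.

Rivera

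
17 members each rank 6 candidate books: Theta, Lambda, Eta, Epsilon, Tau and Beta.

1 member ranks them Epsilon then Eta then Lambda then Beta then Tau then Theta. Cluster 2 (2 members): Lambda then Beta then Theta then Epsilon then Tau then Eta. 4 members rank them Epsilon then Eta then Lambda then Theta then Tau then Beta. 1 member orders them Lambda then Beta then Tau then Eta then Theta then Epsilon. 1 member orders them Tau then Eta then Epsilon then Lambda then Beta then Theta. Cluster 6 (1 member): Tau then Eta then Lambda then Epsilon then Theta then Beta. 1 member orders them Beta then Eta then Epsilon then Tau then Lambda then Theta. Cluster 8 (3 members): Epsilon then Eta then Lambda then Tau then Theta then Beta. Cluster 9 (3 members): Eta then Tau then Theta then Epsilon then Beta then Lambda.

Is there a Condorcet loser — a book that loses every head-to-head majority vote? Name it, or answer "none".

Pairwise majorities:
Theta vs Lambda: Lambda, 14–3.
Theta–Eta: Eta 15–2.
Theta vs Epsilon: Epsilon wins 11–6.
Theta vs Tau: Theta is ranked higher on 2+4 = 6 ballots, Tau on 11. Tau wins 11–6.
Theta vs Beta: Theta, 11–6.
Lambda vs Eta: Lambda preferred on 2+1 = 3 ballots; Eta wins 14–3.
Lambda–Epsilon: Epsilon 13–4.
Lambda–Tau: Lambda 11–6.
Lambda vs Beta: Lambda, 13–4.
Eta vs Epsilon: Eta preferred on 1+1+1+1+3 = 7 ballots; Epsilon wins 10–7.
Eta vs Tau: Eta wins 12–5.
Eta–Beta: Eta 13–4.
Epsilon vs Tau: Epsilon wins 11–6.
Epsilon–Beta: Epsilon 13–4.
Tau vs Beta: 12 to 5, Tau.
Only Beta has no wins; Beta is the Condorcet loser.

Beta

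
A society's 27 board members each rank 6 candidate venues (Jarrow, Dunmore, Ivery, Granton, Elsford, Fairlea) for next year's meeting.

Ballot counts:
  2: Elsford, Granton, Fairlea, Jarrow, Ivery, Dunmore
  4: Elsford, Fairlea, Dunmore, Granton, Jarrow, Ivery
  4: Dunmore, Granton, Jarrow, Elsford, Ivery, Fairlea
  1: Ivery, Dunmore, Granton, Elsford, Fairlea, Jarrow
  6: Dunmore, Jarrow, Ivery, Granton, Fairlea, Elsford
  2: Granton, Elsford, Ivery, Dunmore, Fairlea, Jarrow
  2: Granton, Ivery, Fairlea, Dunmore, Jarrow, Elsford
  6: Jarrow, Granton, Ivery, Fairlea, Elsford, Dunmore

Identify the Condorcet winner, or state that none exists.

Pairwise majorities:
Jarrow vs Dunmore: Dunmore wins 19–8.
Jarrow vs Ivery: Jarrow wins 22–5.
Jarrow vs Granton: Granton wins 15–12.
Jarrow vs Elsford: Jarrow, 18–9.
Jarrow–Fairlea: Jarrow 16–11.
Dunmore vs Ivery: Dunmore wins 14–13.
Dunmore vs Granton: Dunmore wins 15–12.
Dunmore–Elsford: Elsford 14–13.
Dunmore vs Fairlea: Fairlea wins 14–13.
Ivery vs Granton: Granton, 20–7.
Ivery vs Elsford: Ivery, 15–12.
Ivery–Fairlea: Ivery 21–6.
Granton vs Elsford: Granton, 21–6.
Granton–Fairlea: Granton 23–4.
Elsford–Fairlea: Fairlea 14–13.
Every city loses at least once (Jarrow loses to Dunmore; Dunmore loses to Elsford; Ivery loses to Jarrow; Granton loses to Dunmore; Elsford loses to Jarrow; Fairlea loses to Jarrow). The majority relation contains the cycle Jarrow beats Elsford beats Dunmore beats Jarrow, so there is no Condorcet winner.

none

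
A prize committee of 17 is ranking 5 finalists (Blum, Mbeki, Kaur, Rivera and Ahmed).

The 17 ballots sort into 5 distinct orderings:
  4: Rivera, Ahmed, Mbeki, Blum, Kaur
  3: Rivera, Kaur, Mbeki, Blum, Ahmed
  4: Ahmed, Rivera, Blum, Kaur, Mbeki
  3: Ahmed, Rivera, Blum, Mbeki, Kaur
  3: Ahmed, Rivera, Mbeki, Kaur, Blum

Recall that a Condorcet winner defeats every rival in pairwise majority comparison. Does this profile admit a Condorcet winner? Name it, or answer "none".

Head-to-head results (17 jurors):
Blum vs Mbeki: Mbeki wins 10–7.
Blum vs Kaur: Blum is ranked higher on 4+4+3 = 11 ballots, Kaur on 6. Blum wins 11–6.
Blum–Rivera: Rivera 17–0.
Blum vs Ahmed: Ahmed, 14–3.
Mbeki vs Kaur: 4+3+3 = 10 for Mbeki, 7 for Kaur — Mbeki by 10–7.
Mbeki vs Rivera: Mbeki preferred on 0 ballots; Rivera wins 17–0.
Mbeki–Ahmed: Ahmed 14–3.
Kaur vs Rivera: Kaur preferred on 0 ballots; Rivera wins 17–0.
Kaur vs Ahmed: 3 to 14, Ahmed.
Rivera vs Ahmed: Rivera is ranked higher on 4+3 = 7 ballots, Ahmed on 10. Ahmed wins 10–7.
Ahmed defeats every rival head-to-head and is the Condorcet winner.

Ahmed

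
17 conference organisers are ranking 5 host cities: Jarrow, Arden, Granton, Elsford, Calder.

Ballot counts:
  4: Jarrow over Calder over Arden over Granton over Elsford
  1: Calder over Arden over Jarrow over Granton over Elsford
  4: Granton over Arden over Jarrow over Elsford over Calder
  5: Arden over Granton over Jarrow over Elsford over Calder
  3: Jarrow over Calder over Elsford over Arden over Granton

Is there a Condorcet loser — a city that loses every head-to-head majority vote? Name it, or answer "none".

Pairwise majorities:
Jarrow vs Arden: Arden wins 10–7.
Jarrow vs Granton: Jarrow preferred on 4+1+3 = 8 ballots; Granton wins 9–8.
Jarrow vs Elsford: Jarrow, 17–0.
Jarrow vs Calder: 16 to 1, Jarrow.
Arden vs Granton: Arden is ranked higher on 4+1+5+3 = 13 ballots, Granton on 4. Arden wins 13–4.
Arden vs Elsford: Arden preferred on 4+1+4+5 = 14 ballots; Arden wins 14–3.
Arden vs Calder: 4+5 = 9 for Arden, 8 for Calder — Arden by 9–8.
Granton vs Elsford: Granton wins 14–3.
Granton vs Calder: Granton is ranked higher on 4+5 = 9 ballots, Calder on 8. Granton wins 9–8.
Elsford vs Calder: 9 to 8, Elsford.
Calder is beaten in every head-to-head and is the Condorcet loser.

Calder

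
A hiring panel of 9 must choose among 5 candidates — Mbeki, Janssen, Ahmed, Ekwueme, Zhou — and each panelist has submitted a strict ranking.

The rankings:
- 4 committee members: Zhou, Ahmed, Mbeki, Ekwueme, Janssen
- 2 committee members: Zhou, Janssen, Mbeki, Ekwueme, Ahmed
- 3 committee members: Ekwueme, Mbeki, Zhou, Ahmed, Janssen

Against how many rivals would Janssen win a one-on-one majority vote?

0

Janssen against each rival (9 committee members):
Janssen vs Mbeki: Janssen preferred on 2 ballots; Mbeki wins 7–2.
Janssen vs Ahmed: Janssen preferred on 2 ballots; Ahmed wins 7–2.
Janssen vs Ekwueme: Ekwueme, 7–2.
Janssen vs Zhou: Janssen is ranked higher on 0 ballots, Zhou on 9. Zhou wins 9–0.
Janssen beats no one; loses to Mbeki, Ahmed, Ekwueme, Zhou — 0 pairwise wins.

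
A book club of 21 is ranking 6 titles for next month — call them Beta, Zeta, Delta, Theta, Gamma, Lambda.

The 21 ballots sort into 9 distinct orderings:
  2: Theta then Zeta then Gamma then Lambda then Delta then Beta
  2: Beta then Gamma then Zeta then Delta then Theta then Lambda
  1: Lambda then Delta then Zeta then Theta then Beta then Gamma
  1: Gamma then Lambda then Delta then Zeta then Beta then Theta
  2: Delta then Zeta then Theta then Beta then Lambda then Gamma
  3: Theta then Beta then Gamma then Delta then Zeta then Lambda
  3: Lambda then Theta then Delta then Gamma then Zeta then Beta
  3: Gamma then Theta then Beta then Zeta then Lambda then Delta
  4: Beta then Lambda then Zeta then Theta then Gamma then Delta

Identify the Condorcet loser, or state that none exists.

Delta

Pairwise majorities:
Beta vs Zeta: 2+3+3+4 = 12 for Beta, 9 for Zeta — Beta by 12–9.
Beta–Delta: Beta 12–9.
Beta vs Theta: Beta preferred on 2+1+4 = 7 ballots; Theta wins 14–7.
Beta vs Gamma: 12 to 9, Beta.
Beta vs Lambda: Beta, 14–7.
Zeta vs Delta: Zeta wins 11–10.
Zeta–Theta: Theta 11–10.
Zeta vs Gamma: Gamma, 12–9.
Zeta vs Lambda: 12 to 9, Zeta.
Delta vs Theta: Theta wins 15–6.
Delta vs Gamma: Gamma wins 15–6.
Delta vs Lambda: Lambda, 14–7.
Theta vs Gamma: Theta is ranked higher on 2+1+2+3+3+4 = 15 ballots, Gamma on 6. Theta wins 15–6.
Theta–Lambda: Theta 12–9.
Gamma vs Lambda: 2+2+1+3+3 = 11 for Gamma, 10 for Lambda — Gamma by 11–10.
Only Delta has no wins; Delta is the Condorcet loser.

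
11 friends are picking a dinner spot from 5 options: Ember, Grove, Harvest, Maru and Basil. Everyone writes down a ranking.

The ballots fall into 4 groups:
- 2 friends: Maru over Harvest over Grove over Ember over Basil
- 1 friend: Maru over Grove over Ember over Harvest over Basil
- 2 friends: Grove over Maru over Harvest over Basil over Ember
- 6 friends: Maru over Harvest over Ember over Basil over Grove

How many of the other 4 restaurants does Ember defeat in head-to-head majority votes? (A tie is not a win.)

2

Ember against each rival (11 friends):
Ember vs Grove: Ember wins 6–5.
Ember vs Harvest: Ember preferred on 1 ballot; Harvest wins 10–1.
Ember vs Maru: Ember is ranked higher on 0 ballots, Maru on 11. Maru wins 11–0.
Ember vs Basil: Ember, 9–2.
Ember beats Grove, Basil; loses to Harvest, Maru — 2 pairwise wins.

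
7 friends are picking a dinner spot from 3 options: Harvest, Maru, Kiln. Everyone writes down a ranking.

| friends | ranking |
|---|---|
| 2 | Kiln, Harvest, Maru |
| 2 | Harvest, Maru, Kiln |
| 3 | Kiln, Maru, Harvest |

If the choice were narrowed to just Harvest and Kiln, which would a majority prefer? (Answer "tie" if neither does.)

Kiln

Ballots ranking Harvest above Kiln: 2.
Ballots ranking Kiln above Harvest: 7 − 2 = 5.
Kiln wins the head-to-head 5–2.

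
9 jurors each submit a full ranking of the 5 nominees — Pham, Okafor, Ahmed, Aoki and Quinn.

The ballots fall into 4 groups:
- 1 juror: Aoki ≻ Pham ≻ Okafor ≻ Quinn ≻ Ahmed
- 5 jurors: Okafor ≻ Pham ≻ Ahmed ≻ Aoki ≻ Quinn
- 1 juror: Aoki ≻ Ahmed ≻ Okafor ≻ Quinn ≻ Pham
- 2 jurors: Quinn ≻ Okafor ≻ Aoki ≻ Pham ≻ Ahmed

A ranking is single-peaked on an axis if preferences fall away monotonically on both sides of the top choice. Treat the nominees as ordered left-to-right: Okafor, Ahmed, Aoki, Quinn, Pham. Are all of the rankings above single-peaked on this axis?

no

Axis positions: Okafor=1, Ahmed=2, Aoki=3, Quinn=4, Pham=5.
Group 1: ranking walks positions 3-5-1-4-2; Pham is ranked above Quinn even though Quinn lies between Pham and the peak Aoki on the axis — preferences dip and rise again. Not single-peaked.
Group 2: ranking walks positions 1-5-2-3-4; Pham is ranked above Ahmed even though Ahmed lies between Pham and the peak Okafor on the axis — preferences dip and rise again. Not single-peaked.
Group 3 (peak Aoki at position 3): ranking walks positions 3-2-1-4-5, expanding outward from the peak — single-peaked.
Group 4: ranking walks positions 4-1-3-5-2; Okafor is ranked above Aoki even though Aoki lies between Okafor and the peak Quinn on the axis — preferences dip and rise again. Not single-peaked.
Group 1 violates single-peakedness, so the profile is not single-peaked on this axis.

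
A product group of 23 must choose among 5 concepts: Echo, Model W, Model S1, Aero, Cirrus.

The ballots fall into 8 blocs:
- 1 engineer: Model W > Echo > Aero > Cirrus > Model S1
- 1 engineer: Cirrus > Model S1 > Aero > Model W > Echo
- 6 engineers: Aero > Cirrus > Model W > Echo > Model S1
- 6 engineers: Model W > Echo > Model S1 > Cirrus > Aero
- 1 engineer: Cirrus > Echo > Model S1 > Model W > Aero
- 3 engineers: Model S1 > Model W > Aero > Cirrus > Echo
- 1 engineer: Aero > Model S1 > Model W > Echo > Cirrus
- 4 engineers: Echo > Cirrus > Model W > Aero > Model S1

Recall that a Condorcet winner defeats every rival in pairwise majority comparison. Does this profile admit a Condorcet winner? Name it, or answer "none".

none

Check each pair by majority over 23 ballots:
Echo vs Model W: Model W, 18–5.
Echo–Model S1: Echo 18–5.
Echo vs Aero: Echo preferred on 1+6+1+4 = 12 ballots; Echo wins 12–11.
Echo vs Cirrus: 12 to 11, Echo.
Model W vs Model S1: Model W wins 17–6.
Model W vs Aero: Model W is ranked higher on 1+6+1+3+4 = 15 ballots, Aero on 8. Model W wins 15–8.
Model W vs Cirrus: Model W preferred on 1+6+3+1 = 11 ballots; Cirrus wins 12–11.
Model S1 vs Aero: 11 to 12, Aero.
Model S1 vs Cirrus: Model S1 is ranked higher on 6+3+1 = 10 ballots, Cirrus on 13. Cirrus wins 13–10.
Aero vs Cirrus: 11 to 12, Cirrus.
No design is unbeaten: Echo loses to Model W; Model W loses to Cirrus; Model S1 loses to Echo; Aero loses to Echo; Cirrus loses to Echo. In particular Echo → Cirrus → Model W → Echo is a majority cycle — no Condorcet winner exists.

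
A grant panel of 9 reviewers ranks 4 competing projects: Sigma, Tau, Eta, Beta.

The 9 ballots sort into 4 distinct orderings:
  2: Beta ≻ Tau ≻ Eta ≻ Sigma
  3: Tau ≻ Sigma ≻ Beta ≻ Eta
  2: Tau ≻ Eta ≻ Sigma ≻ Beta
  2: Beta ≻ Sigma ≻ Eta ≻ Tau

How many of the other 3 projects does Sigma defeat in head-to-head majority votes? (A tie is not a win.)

Sigma against each rival (9 reviewers):
Sigma vs Tau: Tau wins 7–2.
Sigma–Eta: Sigma 5–4.
Sigma vs Beta: 3+2 = 5 for Sigma, 4 for Beta — Sigma by 5–4.
Sigma beats Eta, Beta; loses to Tau — 2 pairwise wins.

2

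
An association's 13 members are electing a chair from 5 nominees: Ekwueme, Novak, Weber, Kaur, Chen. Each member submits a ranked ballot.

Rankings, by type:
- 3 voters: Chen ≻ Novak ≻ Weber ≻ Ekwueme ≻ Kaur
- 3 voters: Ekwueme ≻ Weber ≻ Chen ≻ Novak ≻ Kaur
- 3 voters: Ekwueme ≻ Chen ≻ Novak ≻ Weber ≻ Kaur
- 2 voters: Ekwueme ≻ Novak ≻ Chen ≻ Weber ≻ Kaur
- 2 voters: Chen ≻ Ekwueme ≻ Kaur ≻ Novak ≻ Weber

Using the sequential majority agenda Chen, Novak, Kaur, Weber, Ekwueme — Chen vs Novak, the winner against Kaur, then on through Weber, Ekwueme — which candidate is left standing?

Ekwueme

Round 1: Chen vs Novak — 11–2, Chen advances.
Round 2: Chen vs Kaur — 13–0, Chen advances.
Round 3: Chen vs Weber — 10–3, Chen advances.
Round 4: Chen vs Ekwueme — 5–8, Ekwueme advances.
The agenda winner is Ekwueme.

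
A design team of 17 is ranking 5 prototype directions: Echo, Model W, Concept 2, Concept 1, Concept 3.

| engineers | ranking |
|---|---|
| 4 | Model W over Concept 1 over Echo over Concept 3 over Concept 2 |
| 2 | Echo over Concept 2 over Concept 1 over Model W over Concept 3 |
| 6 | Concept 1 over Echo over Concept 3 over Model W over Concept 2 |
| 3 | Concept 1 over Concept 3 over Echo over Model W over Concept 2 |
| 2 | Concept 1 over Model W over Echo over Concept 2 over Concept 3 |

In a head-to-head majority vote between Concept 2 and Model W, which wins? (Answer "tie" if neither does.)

Model W

Ballots ranking Concept 2 above Model W: 2.
Ballots ranking Model W above Concept 2: 17 − 2 = 15.
Model W wins the head-to-head 15–2.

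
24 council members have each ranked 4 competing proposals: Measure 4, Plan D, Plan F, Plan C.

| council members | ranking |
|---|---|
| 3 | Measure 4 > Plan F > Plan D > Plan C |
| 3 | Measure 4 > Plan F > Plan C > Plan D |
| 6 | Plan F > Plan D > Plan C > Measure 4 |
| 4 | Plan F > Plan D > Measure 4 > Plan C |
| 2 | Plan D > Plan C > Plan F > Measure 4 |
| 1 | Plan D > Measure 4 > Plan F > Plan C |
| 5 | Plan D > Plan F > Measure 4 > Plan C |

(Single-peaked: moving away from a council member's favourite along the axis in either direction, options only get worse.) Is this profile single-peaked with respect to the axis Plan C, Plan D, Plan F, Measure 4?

Axis positions: Plan C=1, Plan D=2, Plan F=3, Measure 4=4.
Bloc 1 (peak Measure 4 at position 4): ranking walks positions 4-3-2-1, expanding outward from the peak — single-peaked.
Bloc 2: ranking walks positions 4-3-1-2; Plan C is ranked above Plan D even though Plan D lies between Plan C and the peak Measure 4 on the axis — preferences dip and rise again. Not single-peaked.
Bloc 3 (peak Plan F at position 3): ranking walks positions 3-2-1-4, expanding outward from the peak — single-peaked.
Bloc 4 (peak Plan F at position 3): ranking walks positions 3-2-4-1, expanding outward from the peak — single-peaked.
Bloc 5 (peak Plan D at position 2): ranking walks positions 2-1-3-4, expanding outward from the peak — single-peaked.
Bloc 6: ranking walks positions 2-4-3-1; Measure 4 is ranked above Plan F even though Plan F lies between Measure 4 and the peak Plan D on the axis — preferences dip and rise again. Not single-peaked.
Bloc 7 (peak Plan D at position 2): ranking walks positions 2-3-4-1, expanding outward from the peak — single-peaked.
Bloc 2 violates single-peakedness, so the profile is not single-peaked on this axis.

no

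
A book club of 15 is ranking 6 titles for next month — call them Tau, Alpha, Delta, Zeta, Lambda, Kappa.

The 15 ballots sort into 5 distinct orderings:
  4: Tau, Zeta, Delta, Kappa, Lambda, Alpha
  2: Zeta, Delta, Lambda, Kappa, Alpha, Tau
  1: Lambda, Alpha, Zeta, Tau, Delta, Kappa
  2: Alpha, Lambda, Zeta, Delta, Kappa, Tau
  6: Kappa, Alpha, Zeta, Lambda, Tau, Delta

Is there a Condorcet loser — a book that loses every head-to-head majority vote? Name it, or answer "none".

none

Head-to-head results (15 members):
Tau–Alpha: Alpha 11–4.
Tau vs Delta: Tau wins 11–4.
Tau–Zeta: Zeta 11–4.
Tau vs Lambda: Tau is ranked higher on 4 ballots, Lambda on 11. Lambda wins 11–4.
Tau–Kappa: Kappa 10–5.
Alpha vs Delta: Alpha wins 9–6.
Alpha–Zeta: Alpha 9–6.
Alpha–Lambda: Alpha 8–7.
Alpha vs Kappa: 1+2 = 3 for Alpha, 12 for Kappa — Kappa by 12–3.
Delta vs Zeta: Zeta, 15–0.
Delta vs Lambda: Lambda wins 9–6.
Delta vs Kappa: Delta wins 9–6.
Zeta vs Lambda: 4+2+6 = 12 for Zeta, 3 for Lambda — Zeta by 12–3.
Zeta vs Kappa: 4+2+1+2 = 9 for Zeta, 6 for Kappa — Zeta by 9–6.
Lambda vs Kappa: 2+1+2 = 5 for Lambda, 10 for Kappa — Kappa by 10–5.
No book is winless: Tau beats Delta; Alpha beats Tau; Delta beats Kappa; Zeta beats Tau; Lambda beats Tau; Kappa beats Tau. There is no Condorcet loser.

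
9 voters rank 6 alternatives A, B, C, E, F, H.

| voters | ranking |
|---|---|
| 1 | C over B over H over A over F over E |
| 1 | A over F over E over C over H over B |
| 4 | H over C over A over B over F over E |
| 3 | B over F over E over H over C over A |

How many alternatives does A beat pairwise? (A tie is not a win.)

A against each rival (9 voters):
A vs B: A is ranked higher on 1+4 = 5 ballots, B on 4. A wins 5–4.
A vs C: 1 for A, 8 for C — C by 8–1.
A vs E: A wins 6–3.
A vs F: 6 to 3, A.
A vs H: 1 to 8, H.
A beats B, E, F; loses to C, H — 3 pairwise wins.

3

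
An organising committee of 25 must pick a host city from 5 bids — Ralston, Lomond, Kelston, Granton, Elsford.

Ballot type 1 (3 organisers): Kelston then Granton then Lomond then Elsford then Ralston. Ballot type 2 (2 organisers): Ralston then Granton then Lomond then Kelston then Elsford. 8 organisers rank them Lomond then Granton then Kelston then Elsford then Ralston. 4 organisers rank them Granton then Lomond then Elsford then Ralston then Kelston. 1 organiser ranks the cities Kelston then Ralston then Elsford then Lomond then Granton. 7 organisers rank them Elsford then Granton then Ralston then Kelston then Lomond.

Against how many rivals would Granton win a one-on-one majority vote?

Granton against each rival (25 organisers):
Granton vs Ralston: Granton is ranked higher on 3+8+4+7 = 22 ballots, Ralston on 3. Granton wins 22–3.
Granton vs Lomond: Granton, 16–9.
Granton vs Kelston: 2+8+4+7 = 21 for Granton, 4 for Kelston — Granton by 21–4.
Granton vs Elsford: 3+2+8+4 = 17 for Granton, 8 for Elsford — Granton by 17–8.
Granton beats Ralston, Lomond, Kelston, Elsford — 4 pairwise wins.

4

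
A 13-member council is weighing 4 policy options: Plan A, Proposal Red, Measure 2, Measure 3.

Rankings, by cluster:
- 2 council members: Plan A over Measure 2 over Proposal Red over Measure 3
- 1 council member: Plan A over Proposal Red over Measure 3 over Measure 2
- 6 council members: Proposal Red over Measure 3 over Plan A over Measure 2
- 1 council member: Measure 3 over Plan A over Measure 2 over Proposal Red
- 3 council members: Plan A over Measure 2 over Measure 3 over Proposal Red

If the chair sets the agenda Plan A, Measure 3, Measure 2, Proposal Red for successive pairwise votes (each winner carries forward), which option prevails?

Proposal Red

Round 1: Plan A vs Measure 3 — 6–7, Measure 3 advances.
Round 2: Measure 3 vs Measure 2 — 8–5, Measure 3 advances.
Round 3: Measure 3 vs Proposal Red — 4–9, Proposal Red advances.
Proposal Red survives the agenda.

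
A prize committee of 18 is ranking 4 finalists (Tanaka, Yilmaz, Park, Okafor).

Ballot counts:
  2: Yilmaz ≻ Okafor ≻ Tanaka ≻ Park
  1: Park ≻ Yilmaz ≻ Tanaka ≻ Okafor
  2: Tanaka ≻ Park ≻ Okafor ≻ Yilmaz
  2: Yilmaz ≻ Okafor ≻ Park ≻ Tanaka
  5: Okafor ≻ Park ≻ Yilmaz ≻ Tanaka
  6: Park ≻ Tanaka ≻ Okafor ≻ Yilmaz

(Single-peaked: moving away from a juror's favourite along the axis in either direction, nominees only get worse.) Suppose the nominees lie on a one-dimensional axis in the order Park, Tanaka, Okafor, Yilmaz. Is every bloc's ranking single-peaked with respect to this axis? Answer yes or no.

no

Axis positions: Park=1, Tanaka=2, Okafor=3, Yilmaz=4.
Bloc 1 (peak Yilmaz at position 4): ranking walks positions 4-3-2-1, expanding outward from the peak — single-peaked.
Bloc 2: ranking walks positions 1-4-2-3; Yilmaz is ranked above Tanaka even though Tanaka lies between Yilmaz and the peak Park on the axis — preferences dip and rise again. Not single-peaked.
Bloc 3 (peak Tanaka at position 2): ranking walks positions 2-1-3-4, expanding outward from the peak — single-peaked.
Bloc 4: ranking walks positions 4-3-1-2; Park is ranked above Tanaka even though Tanaka lies between Park and the peak Yilmaz on the axis — preferences dip and rise again. Not single-peaked.
Bloc 5: ranking walks positions 3-1-4-2; Park is ranked above Tanaka even though Tanaka lies between Park and the peak Okafor on the axis — preferences dip and rise again. Not single-peaked.
Bloc 6 (peak Park at position 1): ranking walks positions 1-2-3-4, expanding outward from the peak — single-peaked.
Bloc 2 violates single-peakedness, so the profile is not single-peaked on this axis.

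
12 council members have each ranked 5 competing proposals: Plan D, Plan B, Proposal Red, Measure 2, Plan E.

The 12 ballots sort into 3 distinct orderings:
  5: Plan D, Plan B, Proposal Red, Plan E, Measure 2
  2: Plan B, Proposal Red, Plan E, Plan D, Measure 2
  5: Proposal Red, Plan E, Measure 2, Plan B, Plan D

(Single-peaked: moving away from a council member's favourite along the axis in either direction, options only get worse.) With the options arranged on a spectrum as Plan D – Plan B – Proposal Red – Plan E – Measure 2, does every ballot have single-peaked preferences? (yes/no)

Axis positions: Plan D=1, Plan B=2, Proposal Red=3, Plan E=4, Measure 2=5.
Type 1 (peak Plan D at position 1): ranking walks positions 1-2-3-4-5, expanding outward from the peak — single-peaked.
Type 2 (peak Plan B at position 2): ranking walks positions 2-3-4-1-5, expanding outward from the peak — single-peaked.
Type 3 (peak Proposal Red at position 3): ranking walks positions 3-4-5-2-1, expanding outward from the peak — single-peaked.
Every ranking is single-peaked on this axis.

yes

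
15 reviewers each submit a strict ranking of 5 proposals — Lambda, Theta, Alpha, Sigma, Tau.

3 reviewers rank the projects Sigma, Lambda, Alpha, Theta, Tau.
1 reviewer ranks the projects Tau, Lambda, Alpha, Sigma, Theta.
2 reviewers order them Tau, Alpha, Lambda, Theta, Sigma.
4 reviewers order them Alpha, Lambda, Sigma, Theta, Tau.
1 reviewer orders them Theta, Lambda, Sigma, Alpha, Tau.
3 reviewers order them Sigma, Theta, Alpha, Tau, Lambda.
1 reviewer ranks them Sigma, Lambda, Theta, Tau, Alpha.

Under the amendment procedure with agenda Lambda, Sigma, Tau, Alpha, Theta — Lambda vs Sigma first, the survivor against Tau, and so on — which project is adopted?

Round 1: Lambda vs Sigma — 8–7, Lambda advances.
Round 2: Lambda vs Tau — 9–6, Lambda advances.
Round 3: Lambda vs Alpha — 6–9, Alpha advances.
Round 4: Alpha vs Theta — 10–5, Alpha advances.
The agenda winner is Alpha.

Alpha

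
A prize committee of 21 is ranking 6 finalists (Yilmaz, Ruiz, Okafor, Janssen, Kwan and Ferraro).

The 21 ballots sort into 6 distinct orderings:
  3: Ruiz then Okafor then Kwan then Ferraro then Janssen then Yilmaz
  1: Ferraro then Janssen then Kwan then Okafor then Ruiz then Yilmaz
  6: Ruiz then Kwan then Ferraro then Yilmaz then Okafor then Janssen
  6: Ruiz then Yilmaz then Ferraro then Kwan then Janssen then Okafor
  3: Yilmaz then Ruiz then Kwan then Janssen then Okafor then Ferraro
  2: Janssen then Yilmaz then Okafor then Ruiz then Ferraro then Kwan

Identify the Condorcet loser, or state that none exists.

Head-to-head results (21 jurors):
Yilmaz vs Ruiz: Ruiz wins 16–5.
Yilmaz–Okafor: Yilmaz 17–4.
Yilmaz vs Janssen: Yilmaz preferred on 6+6+3 = 15 ballots; Yilmaz wins 15–6.
Yilmaz vs Kwan: Yilmaz preferred on 6+3+2 = 11 ballots; Yilmaz wins 11–10.
Yilmaz vs Ferraro: Yilmaz, 11–10.
Ruiz vs Okafor: Ruiz wins 18–3.
Ruiz vs Janssen: 18 to 3, Ruiz.
Ruiz vs Kwan: Ruiz is ranked higher on 3+6+6+3+2 = 20 ballots, Kwan on 1. Ruiz wins 20–1.
Ruiz vs Ferraro: Ruiz wins 20–1.
Okafor vs Janssen: 9 to 12, Janssen.
Okafor vs Kwan: 3+2 = 5 for Okafor, 16 for Kwan — Kwan by 16–5.
Okafor vs Ferraro: Okafor is ranked higher on 3+3+2 = 8 ballots, Ferraro on 13. Ferraro wins 13–8.
Janssen vs Kwan: Janssen is ranked higher on 1+2 = 3 ballots, Kwan on 18. Kwan wins 18–3.
Janssen–Ferraro: Ferraro 16–5.
Kwan vs Ferraro: 12 to 9, Kwan.
Okafor loses to every other nominee — it is the Condorcet loser.

Okafor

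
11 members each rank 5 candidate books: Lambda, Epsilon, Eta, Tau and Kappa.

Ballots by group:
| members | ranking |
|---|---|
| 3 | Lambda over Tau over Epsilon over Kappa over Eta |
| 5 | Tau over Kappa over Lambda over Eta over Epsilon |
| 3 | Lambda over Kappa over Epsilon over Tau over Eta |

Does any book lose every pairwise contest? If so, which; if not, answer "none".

Eta

Head-to-head results (11 members):
Lambda vs Epsilon: Lambda is ranked higher on 3+5+3 = 11 ballots, Epsilon on 0. Lambda wins 11–0.
Lambda vs Eta: Lambda wins 11–0.
Lambda vs Tau: 3+3 = 6 for Lambda, 5 for Tau — Lambda by 6–5.
Lambda vs Kappa: Lambda is ranked higher on 3+3 = 6 ballots, Kappa on 5. Lambda wins 6–5.
Epsilon–Eta: Epsilon 6–5.
Epsilon vs Tau: Tau, 8–3.
Epsilon vs Kappa: Kappa, 8–3.
Eta vs Tau: Eta preferred on 0 ballots; Tau wins 11–0.
Eta vs Kappa: Eta is ranked higher on 0 ballots, Kappa on 11. Kappa wins 11–0.
Tau–Kappa: Tau 8–3.
Eta is beaten in every head-to-head and is the Condorcet loser.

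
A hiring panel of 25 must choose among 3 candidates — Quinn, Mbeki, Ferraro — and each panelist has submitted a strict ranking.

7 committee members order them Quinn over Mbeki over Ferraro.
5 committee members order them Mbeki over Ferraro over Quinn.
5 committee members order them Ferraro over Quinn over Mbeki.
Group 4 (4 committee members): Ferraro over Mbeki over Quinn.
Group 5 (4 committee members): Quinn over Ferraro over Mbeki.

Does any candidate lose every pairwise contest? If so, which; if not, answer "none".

Head-to-head results (25 committee members):
Quinn vs Mbeki: 7+5+4 = 16 for Quinn, 9 for Mbeki — Quinn by 16–9.
Quinn vs Ferraro: Ferraro wins 14–11.
Mbeki vs Ferraro: 12 to 13, Ferraro.
Only Mbeki has no wins; Mbeki is the Condorcet loser.

Mbeki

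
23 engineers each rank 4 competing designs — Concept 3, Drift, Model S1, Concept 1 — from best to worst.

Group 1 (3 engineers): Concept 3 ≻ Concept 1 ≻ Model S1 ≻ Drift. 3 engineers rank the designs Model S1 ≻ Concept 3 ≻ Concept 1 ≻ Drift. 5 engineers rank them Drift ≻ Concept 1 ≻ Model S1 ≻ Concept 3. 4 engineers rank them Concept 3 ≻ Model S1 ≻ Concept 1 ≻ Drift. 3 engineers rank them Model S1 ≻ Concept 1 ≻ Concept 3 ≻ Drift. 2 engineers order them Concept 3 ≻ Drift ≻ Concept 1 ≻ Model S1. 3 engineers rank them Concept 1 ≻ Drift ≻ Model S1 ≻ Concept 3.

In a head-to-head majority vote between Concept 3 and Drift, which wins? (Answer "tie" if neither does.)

Concept 3

Ballots ranking Concept 3 above Drift: 3 + 3 + 4 + 3 + 2 = 15.
Ballots ranking Drift above Concept 3: 23 − 15 = 8.
Concept 3 wins the head-to-head 15–8.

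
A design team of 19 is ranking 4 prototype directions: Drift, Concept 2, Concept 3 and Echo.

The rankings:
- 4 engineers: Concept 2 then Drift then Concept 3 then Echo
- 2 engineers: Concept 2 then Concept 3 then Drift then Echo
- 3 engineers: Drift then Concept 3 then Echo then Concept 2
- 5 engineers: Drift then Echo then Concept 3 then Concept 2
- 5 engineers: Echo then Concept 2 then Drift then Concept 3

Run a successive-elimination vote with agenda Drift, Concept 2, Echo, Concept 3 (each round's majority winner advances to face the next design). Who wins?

Echo

Round 1: Drift vs Concept 2 — 8–11, Concept 2 advances.
Round 2: Concept 2 vs Echo — 6–13, Echo advances.
Round 3: Echo vs Concept 3 — 10–9, Echo advances.
Echo survives the agenda.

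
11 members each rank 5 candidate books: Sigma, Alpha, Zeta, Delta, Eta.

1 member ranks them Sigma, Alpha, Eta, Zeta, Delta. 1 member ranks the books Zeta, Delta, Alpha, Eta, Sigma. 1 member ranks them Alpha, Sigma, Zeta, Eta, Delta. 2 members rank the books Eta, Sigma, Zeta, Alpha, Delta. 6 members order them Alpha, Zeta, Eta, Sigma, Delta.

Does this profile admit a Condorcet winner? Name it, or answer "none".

Alpha

Head-to-head results (11 members):
Sigma–Alpha: Alpha 8–3.
Sigma vs Zeta: Zeta, 7–4.
Sigma–Delta: Sigma 10–1.
Sigma–Eta: Eta 9–2.
Alpha vs Zeta: Alpha, 8–3.
Alpha–Delta: Alpha 10–1.
Alpha–Eta: Alpha 9–2.
Zeta–Delta: Zeta 11–0.
Zeta–Eta: Zeta 8–3.
Delta vs Eta: Eta, 10–1.
Only Alpha has no losses; Alpha is the Condorcet winner.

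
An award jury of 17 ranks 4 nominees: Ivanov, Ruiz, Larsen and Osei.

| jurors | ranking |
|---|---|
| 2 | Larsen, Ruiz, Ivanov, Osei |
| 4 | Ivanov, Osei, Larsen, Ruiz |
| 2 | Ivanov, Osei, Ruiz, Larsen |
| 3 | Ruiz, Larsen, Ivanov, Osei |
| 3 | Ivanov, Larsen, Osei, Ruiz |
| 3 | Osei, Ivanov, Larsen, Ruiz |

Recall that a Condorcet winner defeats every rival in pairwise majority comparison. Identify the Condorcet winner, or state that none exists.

Head-to-head results (17 jurors):
Ivanov vs Ruiz: Ivanov wins 12–5.
Ivanov vs Larsen: 4+2+3+3 = 12 for Ivanov, 5 for Larsen — Ivanov by 12–5.
Ivanov vs Osei: Ivanov wins 14–3.
Ruiz–Larsen: Larsen 12–5.
Ruiz vs Osei: 5 to 12, Osei.
Larsen vs Osei: Larsen is ranked higher on 2+3+3 = 8 ballots, Osei on 9. Osei wins 9–8.
Ivanov beats each of Ruiz, Larsen, Osei — Ivanov is the Condorcet winner.

Ivanov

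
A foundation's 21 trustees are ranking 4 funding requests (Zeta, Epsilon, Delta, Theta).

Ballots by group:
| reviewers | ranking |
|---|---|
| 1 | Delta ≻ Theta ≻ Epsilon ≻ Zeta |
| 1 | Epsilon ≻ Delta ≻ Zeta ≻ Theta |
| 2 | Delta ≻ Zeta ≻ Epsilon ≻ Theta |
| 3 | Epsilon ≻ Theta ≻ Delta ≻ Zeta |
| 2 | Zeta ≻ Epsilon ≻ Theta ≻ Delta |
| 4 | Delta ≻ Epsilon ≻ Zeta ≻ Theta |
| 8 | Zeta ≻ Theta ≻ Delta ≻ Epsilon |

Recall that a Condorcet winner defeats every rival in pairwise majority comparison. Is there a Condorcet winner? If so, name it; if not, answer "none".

Check each pair by majority over 21 ballots:
Zeta vs Epsilon: Zeta, 12–9.
Zeta vs Delta: Delta, 11–10.
Zeta–Theta: Zeta 17–4.
Epsilon vs Delta: Delta, 15–6.
Epsilon vs Theta: Epsilon, 12–9.
Delta–Theta: Theta 13–8.
No project is unbeaten: Zeta loses to Delta; Epsilon loses to Zeta; Delta loses to Theta; Theta loses to Zeta. In particular Zeta beats Theta beats Delta beats Zeta is a majority cycle — no Condorcet winner exists.

none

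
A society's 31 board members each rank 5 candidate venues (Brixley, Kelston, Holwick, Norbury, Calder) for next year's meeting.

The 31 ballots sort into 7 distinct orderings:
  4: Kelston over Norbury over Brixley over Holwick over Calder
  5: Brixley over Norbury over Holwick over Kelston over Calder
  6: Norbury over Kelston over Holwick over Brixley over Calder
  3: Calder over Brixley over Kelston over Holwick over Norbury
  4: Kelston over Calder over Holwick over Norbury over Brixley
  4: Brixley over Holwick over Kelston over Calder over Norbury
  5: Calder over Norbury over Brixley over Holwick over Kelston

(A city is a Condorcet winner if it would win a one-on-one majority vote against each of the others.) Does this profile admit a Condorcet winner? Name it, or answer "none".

none

Pairwise majorities:
Brixley–Kelston: Brixley 17–14.
Brixley vs Holwick: 4+5+3+4+5 = 21 for Brixley, 10 for Holwick — Brixley by 21–10.
Brixley vs Norbury: Brixley is ranked higher on 5+3+4 = 12 ballots, Norbury on 19. Norbury wins 19–12.
Brixley vs Calder: Brixley wins 19–12.
Kelston vs Holwick: Kelston wins 17–14.
Kelston vs Norbury: Norbury, 16–15.
Kelston vs Calder: Kelston wins 23–8.
Holwick vs Norbury: Norbury, 20–11.
Holwick vs Calder: 19 to 12, Holwick.
Norbury vs Calder: Calder, 16–15.
Each city drops at least one matchup (Brixley loses to Norbury; Kelston loses to Brixley; Holwick loses to Brixley; Norbury loses to Calder; Calder loses to Brixley); the cycle Brixley beats Calder beats Norbury beats Brixley rules out a Condorcet winner.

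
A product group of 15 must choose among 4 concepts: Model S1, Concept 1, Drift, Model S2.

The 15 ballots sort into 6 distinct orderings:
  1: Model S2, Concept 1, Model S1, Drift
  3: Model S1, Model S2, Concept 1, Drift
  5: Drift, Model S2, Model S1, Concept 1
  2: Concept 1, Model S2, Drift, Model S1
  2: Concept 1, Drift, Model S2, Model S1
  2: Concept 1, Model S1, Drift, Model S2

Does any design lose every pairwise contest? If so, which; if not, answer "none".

none

Head-to-head results (15 engineers):
Model S1 vs Concept 1: 8 to 7, Model S1.
Model S1–Drift: Drift 9–6.
Model S1 vs Model S2: Model S1 preferred on 3+2 = 5 ballots; Model S2 wins 10–5.
Concept 1 vs Drift: Concept 1 preferred on 1+3+2+2+2 = 10 ballots; Concept 1 wins 10–5.
Concept 1–Model S2: Model S2 9–6.
Drift vs Model S2: Drift preferred on 5+2+2 = 9 ballots; Drift wins 9–6.
No design is winless: Model S1 beats Concept 1; Concept 1 beats Drift; Drift beats Model S1; Model S2 beats Model S1. There is no Condorcet loser.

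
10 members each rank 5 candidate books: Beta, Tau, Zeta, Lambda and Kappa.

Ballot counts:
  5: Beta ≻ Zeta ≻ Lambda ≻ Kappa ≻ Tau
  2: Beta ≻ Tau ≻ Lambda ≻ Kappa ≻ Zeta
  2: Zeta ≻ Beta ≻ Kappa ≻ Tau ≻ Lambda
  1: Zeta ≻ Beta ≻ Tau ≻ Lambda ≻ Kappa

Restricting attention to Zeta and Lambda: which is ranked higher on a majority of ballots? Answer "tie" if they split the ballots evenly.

Zeta

Ballots ranking Zeta above Lambda: 5 + 2 + 1 = 8.
Ballots ranking Lambda above Zeta: 10 − 8 = 2.
Zeta wins the head-to-head 8–2.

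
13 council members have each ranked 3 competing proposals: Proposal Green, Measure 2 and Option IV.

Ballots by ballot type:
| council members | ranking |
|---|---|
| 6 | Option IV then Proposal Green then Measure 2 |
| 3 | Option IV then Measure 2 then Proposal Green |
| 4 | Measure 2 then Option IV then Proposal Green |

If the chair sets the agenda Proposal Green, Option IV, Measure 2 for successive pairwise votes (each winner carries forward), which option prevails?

Round 1: Proposal Green vs Option IV — 0–13, Option IV advances.
Round 2: Option IV vs Measure 2 — 9–4, Option IV advances.
The agenda winner is Option IV.

Option IV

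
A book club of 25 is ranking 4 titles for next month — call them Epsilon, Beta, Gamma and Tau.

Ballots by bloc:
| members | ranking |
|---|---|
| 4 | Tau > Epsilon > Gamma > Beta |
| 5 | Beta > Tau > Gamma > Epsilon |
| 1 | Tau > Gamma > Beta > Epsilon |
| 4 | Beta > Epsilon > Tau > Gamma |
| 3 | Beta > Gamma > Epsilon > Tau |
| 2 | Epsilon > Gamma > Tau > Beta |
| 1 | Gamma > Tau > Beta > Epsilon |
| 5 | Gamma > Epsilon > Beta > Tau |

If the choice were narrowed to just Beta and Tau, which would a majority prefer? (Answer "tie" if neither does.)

Ballots ranking Beta above Tau: 5 + 4 + 3 + 5 = 17.
Ballots ranking Tau above Beta: 25 − 17 = 8.
Beta wins the head-to-head 17–8.

Beta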